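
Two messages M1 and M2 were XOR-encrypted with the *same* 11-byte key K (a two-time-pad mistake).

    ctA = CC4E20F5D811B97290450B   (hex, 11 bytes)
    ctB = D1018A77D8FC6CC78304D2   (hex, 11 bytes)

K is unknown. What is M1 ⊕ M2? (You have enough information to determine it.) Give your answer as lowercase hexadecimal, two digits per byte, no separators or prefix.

1d4faa8200edd5b51341d9

ctA ⊕ ctB = (M1 ⊕ K) ⊕ (M2 ⊕ K) = M1 ⊕ M2 — the shared key cancels under XOR.
cc XOR d1 = 1d
4e XOR 01 = 4f
20 XOR 8a = aa
f5 XOR 77 = 82
d8 XOR d8 = 00
11 XOR fc = ed
b9 XOR 6c = d5
72 XOR c7 = b5
90 XOR 83 = 13
45 XOR 04 = 41
0b XOR d2 = d9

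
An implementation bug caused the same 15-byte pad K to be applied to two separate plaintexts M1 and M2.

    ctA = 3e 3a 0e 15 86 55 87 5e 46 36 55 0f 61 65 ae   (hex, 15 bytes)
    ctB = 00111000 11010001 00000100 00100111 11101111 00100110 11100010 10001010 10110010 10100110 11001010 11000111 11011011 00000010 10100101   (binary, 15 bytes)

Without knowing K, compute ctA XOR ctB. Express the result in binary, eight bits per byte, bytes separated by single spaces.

ctA ⊕ ctB = (M1 ⊕ K) ⊕ (M2 ⊕ K) = M1 ⊕ M2 — the shared key cancels under XOR.
3e xor 38 = 06
3a xor d1 = eb
0e xor 04 = 0a
15 xor 27 = 32
86 xor ef = 69
55 xor 26 = 73
87 xor e2 = 65
5e xor 8a = d4
46 xor b2 = f4
36 xor a6 = 90
55 xor ca = 9f
0f xor c7 = c8
61 xor db = ba
65 xor 02 = 67
ae xor a5 = 0b

00000110 11101011 00001010 00110010 01101001 01110011 01100101 11010100 11110100 10010000 10011111 11001000 10111010 01100111 00001011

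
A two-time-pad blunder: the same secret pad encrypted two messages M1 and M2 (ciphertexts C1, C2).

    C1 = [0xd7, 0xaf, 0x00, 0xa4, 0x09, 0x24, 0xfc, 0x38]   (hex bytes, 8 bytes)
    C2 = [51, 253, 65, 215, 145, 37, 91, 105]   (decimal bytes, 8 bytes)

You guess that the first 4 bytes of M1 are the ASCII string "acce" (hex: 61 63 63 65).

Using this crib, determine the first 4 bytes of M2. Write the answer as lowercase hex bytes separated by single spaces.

85 31 22 16

First, C1 ⊕ C2 = (M1 ⊕ K) ⊕ (M2 ⊕ K) = M1 ⊕ M2, so the key drops out. Then M2 = (M1 ⊕ M2) ⊕ M1 over the first 4 bytes.
byte 0: (d7 ^ 33) ^ 61 = e4 ^ 61 = 85
byte 1: (af ^ fd) ^ 63 = 52 ^ 63 = 31
byte 2: (00 ^ 41) ^ 63 = 41 ^ 63 = 22
byte 3: (a4 ^ d7) ^ 65 = 73 ^ 65 = 16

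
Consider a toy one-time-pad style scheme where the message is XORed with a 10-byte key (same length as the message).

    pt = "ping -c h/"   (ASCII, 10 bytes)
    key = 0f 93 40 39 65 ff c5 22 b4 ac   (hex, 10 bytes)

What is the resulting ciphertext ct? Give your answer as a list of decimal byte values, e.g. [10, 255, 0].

[127, 250, 46, 94, 69, 210, 166, 2, 220, 131]

XOR is its own inverse, so applying the key byte-wise gives the result directly.
byte 0: 70 XOR 0f = 7f
byte 1: 69 XOR 93 = fa
byte 2: 6e XOR 40 = 2e
byte 3: 67 XOR 39 = 5e
byte 4: 20 XOR 65 = 45
byte 5: 2d XOR ff = d2
byte 6: 63 XOR c5 = a6
byte 7: 20 XOR 22 = 02
byte 8: 68 XOR b4 = dc
byte 9: 2f XOR ac = 83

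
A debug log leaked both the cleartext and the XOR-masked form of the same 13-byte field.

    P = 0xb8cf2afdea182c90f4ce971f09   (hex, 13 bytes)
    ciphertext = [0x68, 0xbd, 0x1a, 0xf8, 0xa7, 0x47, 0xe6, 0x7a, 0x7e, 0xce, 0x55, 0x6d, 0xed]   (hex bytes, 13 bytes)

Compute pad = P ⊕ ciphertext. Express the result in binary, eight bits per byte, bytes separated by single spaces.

Since ciphertext = P ⊕ pad, XORing both sides with P gives pad = P ⊕ ciphertext.
10111000 ⊕ 01101000 = 11010000
11001111 ⊕ 10111101 = 01110010
00101010 ⊕ 00011010 = 00110000
11111101 ⊕ 11111000 = 00000101
11101010 ⊕ 10100111 = 01001101
00011000 ⊕ 01000111 = 01011111
00101100 ⊕ 11100110 = 11001010
10010000 ⊕ 01111010 = 11101010
11110100 ⊕ 01111110 = 10001010
11001110 ⊕ 11001110 = 00000000
10010111 ⊕ 01010101 = 11000010
00011111 ⊕ 01101101 = 01110010
00001001 ⊕ 11101101 = 11100100

11010000 01110010 00110000 00000101 01001101 01011111 11001010 11101010 10001010 00000000 11000010 01110010 11100100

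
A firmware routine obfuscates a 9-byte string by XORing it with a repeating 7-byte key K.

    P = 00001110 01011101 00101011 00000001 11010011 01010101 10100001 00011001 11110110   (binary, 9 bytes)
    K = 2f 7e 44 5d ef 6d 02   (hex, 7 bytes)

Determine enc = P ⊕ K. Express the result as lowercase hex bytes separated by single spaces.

The 7-byte key repeats, so the effective keystream is 2f 7e 44 5d ef 6d 02 2f 7e.
byte 0: 0e xor 2f = 21
byte 1: 5d xor 7e = 23
byte 2: 2b xor 44 = 6f
byte 3: 01 xor 5d = 5c
byte 4: d3 xor ef = 3c
byte 5: 55 xor 6d = 38
byte 6: a1 xor 02 = a3
byte 7: 19 xor 2f = 36
byte 8: f6 xor 7e = 88

21 23 6f 5c 3c 38 a3 36 88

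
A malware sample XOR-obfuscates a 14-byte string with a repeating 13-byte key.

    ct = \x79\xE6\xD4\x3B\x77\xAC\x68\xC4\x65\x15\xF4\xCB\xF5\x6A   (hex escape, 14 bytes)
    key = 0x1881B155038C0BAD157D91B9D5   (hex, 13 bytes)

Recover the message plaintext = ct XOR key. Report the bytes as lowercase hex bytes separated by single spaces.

61 67 65 6e 74 20 63 69 70 68 65 72 20 72

The 13-byte key repeats, so the effective keystream is 18 81 b1 55 03 8c 0b ad 15 7d 91 b9 d5 18.
byte 0: 01111001 XOR 00011000 = 01100001
byte 1: 11100110 XOR 10000001 = 01100111
byte 2: 11010100 XOR 10110001 = 01100101
byte 3: 00111011 XOR 01010101 = 01101110
byte 4: 01110111 XOR 00000011 = 01110100
byte 5: 10101100 XOR 10001100 = 00100000
byte 6: 01101000 XOR 00001011 = 01100011
byte 7: 11000100 XOR 10101101 = 01101001
byte 8: 01100101 XOR 00010101 = 01110000
byte 9: 00010101 XOR 01111101 = 01101000
byte 10: 11110100 XOR 10010001 = 01100101
byte 11: 11001011 XOR 10111001 = 01110010
byte 12: 11110101 XOR 11010101 = 00100000
byte 13: 01101010 XOR 00011000 = 01110010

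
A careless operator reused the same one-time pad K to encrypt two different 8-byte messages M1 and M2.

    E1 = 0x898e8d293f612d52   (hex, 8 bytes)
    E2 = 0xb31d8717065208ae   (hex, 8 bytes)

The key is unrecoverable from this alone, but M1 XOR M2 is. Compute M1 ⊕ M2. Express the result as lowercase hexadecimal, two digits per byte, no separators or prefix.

E1 ⊕ E2 = (M1 ⊕ K) ⊕ (M2 ⊕ K) = M1 ⊕ M2 — the shared key cancels under XOR.
byte 0: 89 ^ b3 = 3a
byte 1: 8e ^ 1d = 93
byte 2: 8d ^ 87 = 0a
byte 3: 29 ^ 17 = 3e
byte 4: 3f ^ 06 = 39
byte 5: 61 ^ 52 = 33
byte 6: 2d ^ 08 = 25
byte 7: 52 ^ ae = fc

3a930a3e393325fc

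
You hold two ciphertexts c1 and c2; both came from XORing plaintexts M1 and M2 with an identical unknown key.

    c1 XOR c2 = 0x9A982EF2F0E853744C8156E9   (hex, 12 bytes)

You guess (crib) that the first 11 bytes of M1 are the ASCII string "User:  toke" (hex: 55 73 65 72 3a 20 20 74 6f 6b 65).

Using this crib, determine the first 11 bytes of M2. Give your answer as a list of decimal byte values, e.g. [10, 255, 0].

[207, 235, 75, 128, 202, 200, 115, 0, 35, 234, 51]

Since c1 ⊕ c2 = M1 ⊕ M2, XORing with the guessed M1 bytes yields the corresponding M2 bytes: M2 = (c1 ⊕ c2) ⊕ M1.
9a ^ 55 = cf
98 ^ 73 = eb
2e ^ 65 = 4b
f2 ^ 72 = 80
f0 ^ 3a = ca
e8 ^ 20 = c8
53 ^ 20 = 73
74 ^ 74 = 00
4c ^ 6f = 23
81 ^ 6b = ea
56 ^ 65 = 33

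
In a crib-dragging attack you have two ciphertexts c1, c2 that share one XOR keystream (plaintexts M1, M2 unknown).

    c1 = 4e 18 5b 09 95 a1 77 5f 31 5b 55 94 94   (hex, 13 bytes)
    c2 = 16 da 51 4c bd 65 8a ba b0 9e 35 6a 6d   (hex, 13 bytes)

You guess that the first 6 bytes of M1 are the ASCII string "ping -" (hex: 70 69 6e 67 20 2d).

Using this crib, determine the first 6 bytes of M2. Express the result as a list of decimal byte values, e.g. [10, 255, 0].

[40, 171, 100, 34, 8, 233]

First, c1 ⊕ c2 = (M1 ⊕ K) ⊕ (M2 ⊕ K) = M1 ⊕ M2, so the key drops out. Then M2 = (M1 ⊕ M2) ⊕ M1 over the first 6 bytes.
byte 0: (4e ⊕ 16) ⊕ 70 = 58 ⊕ 70 = 28
byte 1: (18 ⊕ da) ⊕ 69 = c2 ⊕ 69 = ab
byte 2: (5b ⊕ 51) ⊕ 6e = 0a ⊕ 6e = 64
byte 3: (09 ⊕ 4c) ⊕ 67 = 45 ⊕ 67 = 22
byte 4: (95 ⊕ bd) ⊕ 20 = 28 ⊕ 20 = 08
byte 5: (a1 ⊕ 65) ⊕ 2d = c4 ⊕ 2d = e9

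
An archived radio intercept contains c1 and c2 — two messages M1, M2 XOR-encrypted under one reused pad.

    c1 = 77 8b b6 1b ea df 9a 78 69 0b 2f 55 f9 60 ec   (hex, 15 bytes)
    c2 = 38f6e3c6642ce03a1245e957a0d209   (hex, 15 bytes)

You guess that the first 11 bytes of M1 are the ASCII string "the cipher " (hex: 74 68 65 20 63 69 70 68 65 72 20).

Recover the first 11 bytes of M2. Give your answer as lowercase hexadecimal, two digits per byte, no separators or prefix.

3b1530fded9a0a2a1e3ce6

First, c1 ⊕ c2 = (M1 ⊕ K) ⊕ (M2 ⊕ K) = M1 ⊕ M2, so the key drops out. Then M2 = (M1 ⊕ M2) ⊕ M1 over the first 11 bytes.
byte 0: (77 ^ 38) ^ 74 = 4f ^ 74 = 3b
byte 1: (8b ^ f6) ^ 68 = 7d ^ 68 = 15
byte 2: (b6 ^ e3) ^ 65 = 55 ^ 65 = 30
byte 3: (1b ^ c6) ^ 20 = dd ^ 20 = fd
byte 4: (ea ^ 64) ^ 63 = 8e ^ 63 = ed
byte 5: (df ^ 2c) ^ 69 = f3 ^ 69 = 9a
byte 6: (9a ^ e0) ^ 70 = 7a ^ 70 = 0a
byte 7: (78 ^ 3a) ^ 68 = 42 ^ 68 = 2a
byte 8: (69 ^ 12) ^ 65 = 7b ^ 65 = 1e
byte 9: (0b ^ 45) ^ 72 = 4e ^ 72 = 3c
byte 10: (2f ^ e9) ^ 20 = c6 ^ 20 = e6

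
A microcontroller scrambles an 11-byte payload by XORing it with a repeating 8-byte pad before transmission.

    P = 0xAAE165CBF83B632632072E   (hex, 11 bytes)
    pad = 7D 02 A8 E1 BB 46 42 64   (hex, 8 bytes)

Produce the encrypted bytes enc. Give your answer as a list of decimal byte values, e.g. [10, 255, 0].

[215, 227, 205, 42, 67, 125, 33, 66, 79, 5, 134]

The 8-byte key repeats, so the effective keystream is 7d 02 a8 e1 bb 46 42 64 7d 02 a8.
byte 0: aa XOR 7d = d7
byte 1: e1 XOR 02 = e3
byte 2: 65 XOR a8 = cd
byte 3: cb XOR e1 = 2a
byte 4: f8 XOR bb = 43
byte 5: 3b XOR 46 = 7d
byte 6: 63 XOR 42 = 21
byte 7: 26 XOR 64 = 42
byte 8: 32 XOR 7d = 4f
byte 9: 07 XOR 02 = 05
byte 10: 2e XOR a8 = 86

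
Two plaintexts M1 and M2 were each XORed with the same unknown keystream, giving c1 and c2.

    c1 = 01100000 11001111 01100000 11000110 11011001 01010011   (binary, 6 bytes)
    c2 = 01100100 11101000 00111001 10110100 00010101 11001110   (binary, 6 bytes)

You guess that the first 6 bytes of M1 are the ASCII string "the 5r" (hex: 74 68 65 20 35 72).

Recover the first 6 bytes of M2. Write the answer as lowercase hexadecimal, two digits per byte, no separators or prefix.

704f3c52f9ef

First, c1 ⊕ c2 = (M1 ⊕ K) ⊕ (M2 ⊕ K) = M1 ⊕ M2, so the key drops out. Then M2 = (M1 ⊕ M2) ⊕ M1 over the first 6 bytes.
byte 0: (60 ⊕ 64) ⊕ 74 = 04 ⊕ 74 = 70
byte 1: (cf ⊕ e8) ⊕ 68 = 27 ⊕ 68 = 4f
byte 2: (60 ⊕ 39) ⊕ 65 = 59 ⊕ 65 = 3c
byte 3: (c6 ⊕ b4) ⊕ 20 = 72 ⊕ 20 = 52
byte 4: (d9 ⊕ 15) ⊕ 35 = cc ⊕ 35 = f9
byte 5: (53 ⊕ ce) ⊕ 72 = 9d ⊕ 72 = ef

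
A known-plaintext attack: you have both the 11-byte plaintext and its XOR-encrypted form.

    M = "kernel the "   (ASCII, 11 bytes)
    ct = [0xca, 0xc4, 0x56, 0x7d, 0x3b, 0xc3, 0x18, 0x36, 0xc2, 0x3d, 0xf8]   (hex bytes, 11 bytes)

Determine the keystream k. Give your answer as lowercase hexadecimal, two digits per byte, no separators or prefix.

Since ct = M ⊕ k, XORing both sides with M gives k = M ⊕ ct.
byte 0: 107 ⊕ 202 = 161
byte 1: 101 ⊕ 196 = 161
byte 2: 114 ⊕  86 =  36
byte 3: 110 ⊕ 125 =  19
byte 4: 101 ⊕  59 =  94
byte 5: 108 ⊕ 195 = 175
byte 6:  32 ⊕  24 =  56
byte 7: 116 ⊕  54 =  66
byte 8: 104 ⊕ 194 = 170
byte 9: 101 ⊕  61 =  88
byte 10:  32 ⊕ 248 = 216

a1a124135eaf3842aa58d8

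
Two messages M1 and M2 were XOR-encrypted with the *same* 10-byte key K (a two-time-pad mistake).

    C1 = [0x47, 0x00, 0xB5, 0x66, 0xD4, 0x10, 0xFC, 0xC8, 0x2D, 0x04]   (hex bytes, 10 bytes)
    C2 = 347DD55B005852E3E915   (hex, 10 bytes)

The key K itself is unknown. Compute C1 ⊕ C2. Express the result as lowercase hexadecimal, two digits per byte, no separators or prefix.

737d603dd448ae2bc411

C1 ⊕ C2 = (M1 ⊕ K) ⊕ (M2 ⊕ K) = M1 ⊕ M2 — the shared key cancels under XOR.
byte 0: 47 xor 34 = 73
byte 1: 00 xor 7d = 7d
byte 2: b5 xor d5 = 60
byte 3: 66 xor 5b = 3d
byte 4: d4 xor 00 = d4
byte 5: 10 xor 58 = 48
byte 6: fc xor 52 = ae
byte 7: c8 xor e3 = 2b
byte 8: 2d xor e9 = c4
byte 9: 04 xor 15 = 11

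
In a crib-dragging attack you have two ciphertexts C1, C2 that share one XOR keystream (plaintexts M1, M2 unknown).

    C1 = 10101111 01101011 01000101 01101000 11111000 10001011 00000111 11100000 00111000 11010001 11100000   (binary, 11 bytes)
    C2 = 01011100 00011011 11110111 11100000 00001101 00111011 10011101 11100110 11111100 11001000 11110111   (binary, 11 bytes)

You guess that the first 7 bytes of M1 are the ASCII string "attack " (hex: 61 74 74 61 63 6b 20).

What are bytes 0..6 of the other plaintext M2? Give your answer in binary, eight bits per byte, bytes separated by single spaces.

First, C1 ⊕ C2 = (M1 ⊕ K) ⊕ (M2 ⊕ K) = M1 ⊕ M2, so the key drops out. Then M2 = (M1 ⊕ M2) ⊕ M1 over the first 7 bytes.
byte 0: (af xor 5c) xor 61 = f3 xor 61 = 92
byte 1: (6b xor 1b) xor 74 = 70 xor 74 = 04
byte 2: (45 xor f7) xor 74 = b2 xor 74 = c6
byte 3: (68 xor e0) xor 61 = 88 xor 61 = e9
byte 4: (f8 xor 0d) xor 63 = f5 xor 63 = 96
byte 5: (8b xor 3b) xor 6b = b0 xor 6b = db
byte 6: (07 xor 9d) xor 20 = 9a xor 20 = ba

10010010 00000100 11000110 11101001 10010110 11011011 10111010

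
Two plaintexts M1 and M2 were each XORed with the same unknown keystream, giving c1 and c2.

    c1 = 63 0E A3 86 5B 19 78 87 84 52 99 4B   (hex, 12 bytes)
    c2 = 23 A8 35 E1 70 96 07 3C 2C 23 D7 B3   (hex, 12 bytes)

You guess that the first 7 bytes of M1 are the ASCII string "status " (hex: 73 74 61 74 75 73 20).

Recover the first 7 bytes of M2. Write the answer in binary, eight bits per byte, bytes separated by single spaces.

00110011 11010010 11110111 00010011 01011110 11111100 01011111

First, c1 ⊕ c2 = (M1 ⊕ K) ⊕ (M2 ⊕ K) = M1 ⊕ M2, so the key drops out. Then M2 = (M1 ⊕ M2) ⊕ M1 over the first 7 bytes.
byte 0: (63 ^ 23) ^ 73 = 40 ^ 73 = 33
byte 1: (0e ^ a8) ^ 74 = a6 ^ 74 = d2
byte 2: (a3 ^ 35) ^ 61 = 96 ^ 61 = f7
byte 3: (86 ^ e1) ^ 74 = 67 ^ 74 = 13
byte 4: (5b ^ 70) ^ 75 = 2b ^ 75 = 5e
byte 5: (19 ^ 96) ^ 73 = 8f ^ 73 = fc
byte 6: (78 ^ 07) ^ 20 = 7f ^ 20 = 5f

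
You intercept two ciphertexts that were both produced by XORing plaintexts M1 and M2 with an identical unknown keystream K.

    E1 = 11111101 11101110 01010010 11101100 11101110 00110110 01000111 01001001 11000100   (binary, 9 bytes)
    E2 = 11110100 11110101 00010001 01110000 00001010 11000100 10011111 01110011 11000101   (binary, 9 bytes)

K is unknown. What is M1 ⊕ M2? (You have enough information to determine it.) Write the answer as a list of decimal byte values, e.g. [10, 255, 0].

[9, 27, 67, 156, 228, 242, 216, 58, 1]

E1 ⊕ E2 = (M1 ⊕ K) ⊕ (M2 ⊕ K) = M1 ⊕ M2 — the shared key cancels under XOR.
11111101 ⊕ 11110100 = 00001001
11101110 ⊕ 11110101 = 00011011
01010010 ⊕ 00010001 = 01000011
11101100 ⊕ 01110000 = 10011100
11101110 ⊕ 00001010 = 11100100
00110110 ⊕ 11000100 = 11110010
01000111 ⊕ 10011111 = 11011000
01001001 ⊕ 01110011 = 00111010
11000100 ⊕ 11000101 = 00000001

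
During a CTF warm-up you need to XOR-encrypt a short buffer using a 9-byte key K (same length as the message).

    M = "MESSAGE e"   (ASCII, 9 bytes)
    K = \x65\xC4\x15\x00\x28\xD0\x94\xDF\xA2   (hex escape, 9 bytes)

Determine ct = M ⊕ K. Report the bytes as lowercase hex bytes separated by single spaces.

XOR is its own inverse, so applying the key byte-wise gives the result directly.
4d ^ 65 = 28
45 ^ c4 = 81
53 ^ 15 = 46
53 ^ 00 = 53
41 ^ 28 = 69
47 ^ d0 = 97
45 ^ 94 = d1
20 ^ df = ff
65 ^ a2 = c7

28 81 46 53 69 97 d1 ff c7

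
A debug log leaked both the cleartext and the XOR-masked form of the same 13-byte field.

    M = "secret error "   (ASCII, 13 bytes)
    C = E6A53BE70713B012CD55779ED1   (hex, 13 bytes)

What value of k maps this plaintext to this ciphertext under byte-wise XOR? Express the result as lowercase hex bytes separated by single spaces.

Since C = M ⊕ k, XORing both sides with M gives k = M ⊕ C.
01110011 xor 11100110 = 10010101
01100101 xor 10100101 = 11000000
01100011 xor 00111011 = 01011000
01110010 xor 11100111 = 10010101
01100101 xor 00000111 = 01100010
01110100 xor 00010011 = 01100111
00100000 xor 10110000 = 10010000
01100101 xor 00010010 = 01110111
01110010 xor 11001101 = 10111111
01110010 xor 01010101 = 00100111
01101111 xor 01110111 = 00011000
01110010 xor 10011110 = 11101100
00100000 xor 11010001 = 11110001

95 c0 58 95 62 67 90 77 bf 27 18 ec f1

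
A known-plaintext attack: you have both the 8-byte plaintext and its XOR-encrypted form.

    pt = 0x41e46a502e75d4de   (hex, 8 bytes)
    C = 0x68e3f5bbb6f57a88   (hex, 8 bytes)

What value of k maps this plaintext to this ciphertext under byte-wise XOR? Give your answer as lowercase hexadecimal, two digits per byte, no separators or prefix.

29079feb9880ae56

Since C = pt ⊕ k, XORing both sides with pt gives k = pt ⊕ C.
byte 0: 41 ⊕ 68 = 29
byte 1: e4 ⊕ e3 = 07
byte 2: 6a ⊕ f5 = 9f
byte 3: 50 ⊕ bb = eb
byte 4: 2e ⊕ b6 = 98
byte 5: 75 ⊕ f5 = 80
byte 6: d4 ⊕ 7a = ae
byte 7: de ⊕ 88 = 56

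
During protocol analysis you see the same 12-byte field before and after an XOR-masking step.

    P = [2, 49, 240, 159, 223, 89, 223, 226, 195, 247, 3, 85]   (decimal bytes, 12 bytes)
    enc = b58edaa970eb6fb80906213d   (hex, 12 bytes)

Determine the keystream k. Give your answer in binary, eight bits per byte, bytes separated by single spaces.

10110111 10111111 00101010 00110110 10101111 10110010 10110000 01011010 11001010 11110001 00100010 01101000

Since enc = P ⊕ k, XORing both sides with P gives k = P ⊕ enc.
02 ⊕ b5 = b7
31 ⊕ 8e = bf
f0 ⊕ da = 2a
9f ⊕ a9 = 36
df ⊕ 70 = af
59 ⊕ eb = b2
df ⊕ 6f = b0
e2 ⊕ b8 = 5a
c3 ⊕ 09 = ca
f7 ⊕ 06 = f1
03 ⊕ 21 = 22
55 ⊕ 3d = 68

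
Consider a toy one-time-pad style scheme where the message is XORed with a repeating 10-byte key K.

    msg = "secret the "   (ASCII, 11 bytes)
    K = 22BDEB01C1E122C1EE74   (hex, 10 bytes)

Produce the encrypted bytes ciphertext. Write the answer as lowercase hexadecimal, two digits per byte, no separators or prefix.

The 10-byte key repeats, so the effective keystream is 22 bd eb 01 c1 e1 22 c1 ee 74 22.
byte 0: 73 ⊕ 22 = 51
byte 1: 65 ⊕ bd = d8
byte 2: 63 ⊕ eb = 88
byte 3: 72 ⊕ 01 = 73
byte 4: 65 ⊕ c1 = a4
byte 5: 74 ⊕ e1 = 95
byte 6: 20 ⊕ 22 = 02
byte 7: 74 ⊕ c1 = b5
byte 8: 68 ⊕ ee = 86
byte 9: 65 ⊕ 74 = 11
byte 10: 20 ⊕ 22 = 02

51d88873a49502b5861102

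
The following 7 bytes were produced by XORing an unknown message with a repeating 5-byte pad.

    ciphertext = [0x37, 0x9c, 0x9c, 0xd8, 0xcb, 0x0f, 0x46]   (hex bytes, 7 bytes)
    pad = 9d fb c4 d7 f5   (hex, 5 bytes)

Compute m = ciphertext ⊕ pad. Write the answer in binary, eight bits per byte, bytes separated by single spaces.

10101010 01100111 01011000 00001111 00111110 10010010 10111101

The 5-byte key repeats, so the effective keystream is 9d fb c4 d7 f5 9d fb.
byte 0: 37 XOR 9d = aa
byte 1: 9c XOR fb = 67
byte 2: 9c XOR c4 = 58
byte 3: d8 XOR d7 = 0f
byte 4: cb XOR f5 = 3e
byte 5: 0f XOR 9d = 92
byte 6: 46 XOR fb = bd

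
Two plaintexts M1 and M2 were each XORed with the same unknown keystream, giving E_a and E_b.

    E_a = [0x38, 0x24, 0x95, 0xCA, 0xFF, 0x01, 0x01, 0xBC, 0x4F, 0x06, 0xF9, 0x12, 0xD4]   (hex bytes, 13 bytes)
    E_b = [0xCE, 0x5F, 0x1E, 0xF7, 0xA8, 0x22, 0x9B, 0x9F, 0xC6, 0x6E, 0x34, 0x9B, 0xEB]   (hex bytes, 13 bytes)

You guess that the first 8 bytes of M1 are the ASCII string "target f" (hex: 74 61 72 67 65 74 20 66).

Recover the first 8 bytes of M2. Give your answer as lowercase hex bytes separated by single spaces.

First, E_a ⊕ E_b = (M1 ⊕ K) ⊕ (M2 ⊕ K) = M1 ⊕ M2, so the key drops out. Then M2 = (M1 ⊕ M2) ⊕ M1 over the first 8 bytes.
byte 0: (38 ⊕ ce) ⊕ 74 = f6 ⊕ 74 = 82
byte 1: (24 ⊕ 5f) ⊕ 61 = 7b ⊕ 61 = 1a
byte 2: (95 ⊕ 1e) ⊕ 72 = 8b ⊕ 72 = f9
byte 3: (ca ⊕ f7) ⊕ 67 = 3d ⊕ 67 = 5a
byte 4: (ff ⊕ a8) ⊕ 65 = 57 ⊕ 65 = 32
byte 5: (01 ⊕ 22) ⊕ 74 = 23 ⊕ 74 = 57
byte 6: (01 ⊕ 9b) ⊕ 20 = 9a ⊕ 20 = ba
byte 7: (bc ⊕ 9f) ⊕ 66 = 23 ⊕ 66 = 45

82 1a f9 5a 32 57 ba 45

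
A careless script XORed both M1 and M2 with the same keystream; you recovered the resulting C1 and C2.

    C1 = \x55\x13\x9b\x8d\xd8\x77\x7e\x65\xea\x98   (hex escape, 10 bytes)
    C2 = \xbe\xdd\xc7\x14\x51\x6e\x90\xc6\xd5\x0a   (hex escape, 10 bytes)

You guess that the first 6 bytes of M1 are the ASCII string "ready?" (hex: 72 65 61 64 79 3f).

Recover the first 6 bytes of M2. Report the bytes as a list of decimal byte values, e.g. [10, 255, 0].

First, C1 ⊕ C2 = (M1 ⊕ K) ⊕ (M2 ⊕ K) = M1 ⊕ M2, so the key drops out. Then M2 = (M1 ⊕ M2) ⊕ M1 over the first 6 bytes.
byte 0: (55 xor be) xor 72 = eb xor 72 = 99
byte 1: (13 xor dd) xor 65 = ce xor 65 = ab
byte 2: (9b xor c7) xor 61 = 5c xor 61 = 3d
byte 3: (8d xor 14) xor 64 = 99 xor 64 = fd
byte 4: (d8 xor 51) xor 79 = 89 xor 79 = f0
byte 5: (77 xor 6e) xor 3f = 19 xor 3f = 26

[153, 171, 61, 253, 240, 38]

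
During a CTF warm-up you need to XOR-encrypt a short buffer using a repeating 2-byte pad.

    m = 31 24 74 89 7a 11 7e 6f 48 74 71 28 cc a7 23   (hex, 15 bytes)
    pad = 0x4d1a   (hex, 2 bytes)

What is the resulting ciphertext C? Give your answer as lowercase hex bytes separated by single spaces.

7c 3e 39 93 37 0b 33 75 05 6e 3c 32 81 bd 6e

The 2-byte key repeats, so the effective keystream is 4d 1a 4d 1a 4d 1a 4d 1a 4d 1a 4d 1a 4d 1a 4d.
byte 0:  49 XOR  77 = 124
byte 1:  36 XOR  26 =  62
byte 2: 116 XOR  77 =  57
byte 3: 137 XOR  26 = 147
byte 4: 122 XOR  77 =  55
byte 5:  17 XOR  26 =  11
byte 6: 126 XOR  77 =  51
byte 7: 111 XOR  26 = 117
byte 8:  72 XOR  77 =   5
byte 9: 116 XOR  26 = 110
byte 10: 113 XOR  77 =  60
byte 11:  40 XOR  26 =  50
byte 12: 204 XOR  77 = 129
byte 13: 167 XOR  26 = 189
byte 14:  35 XOR  77 = 110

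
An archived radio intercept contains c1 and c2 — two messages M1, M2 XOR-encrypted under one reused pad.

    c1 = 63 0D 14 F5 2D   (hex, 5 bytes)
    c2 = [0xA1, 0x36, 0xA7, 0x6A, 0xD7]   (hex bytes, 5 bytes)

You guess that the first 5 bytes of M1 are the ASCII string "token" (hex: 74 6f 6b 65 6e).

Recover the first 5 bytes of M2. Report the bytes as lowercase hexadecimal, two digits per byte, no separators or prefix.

First, c1 ⊕ c2 = (M1 ⊕ K) ⊕ (M2 ⊕ K) = M1 ⊕ M2, so the key drops out. Then M2 = (M1 ⊕ M2) ⊕ M1 over the first 5 bytes.
byte 0: (63 ⊕ a1) ⊕ 74 = c2 ⊕ 74 = b6
byte 1: (0d ⊕ 36) ⊕ 6f = 3b ⊕ 6f = 54
byte 2: (14 ⊕ a7) ⊕ 6b = b3 ⊕ 6b = d8
byte 3: (f5 ⊕ 6a) ⊕ 65 = 9f ⊕ 65 = fa
byte 4: (2d ⊕ d7) ⊕ 6e = fa ⊕ 6e = 94

b654d8fa94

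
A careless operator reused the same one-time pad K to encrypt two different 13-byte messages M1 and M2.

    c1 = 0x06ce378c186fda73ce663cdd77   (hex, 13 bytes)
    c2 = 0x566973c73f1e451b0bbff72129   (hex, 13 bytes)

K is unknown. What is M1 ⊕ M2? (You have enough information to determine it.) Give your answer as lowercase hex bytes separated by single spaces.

c1 ⊕ c2 = (M1 ⊕ K) ⊕ (M2 ⊕ K) = M1 ⊕ M2 — the shared key cancels under XOR.
  6 xor  86 =  80
206 xor 105 = 167
 55 xor 115 =  68
140 xor 199 =  75
 24 xor  63 =  39
111 xor  30 = 113
218 xor  69 = 159
115 xor  27 = 104
206 xor  11 = 197
102 xor 191 = 217
 60 xor 247 = 203
221 xor  33 = 252
119 xor  41 =  94

50 a7 44 4b 27 71 9f 68 c5 d9 cb fc 5e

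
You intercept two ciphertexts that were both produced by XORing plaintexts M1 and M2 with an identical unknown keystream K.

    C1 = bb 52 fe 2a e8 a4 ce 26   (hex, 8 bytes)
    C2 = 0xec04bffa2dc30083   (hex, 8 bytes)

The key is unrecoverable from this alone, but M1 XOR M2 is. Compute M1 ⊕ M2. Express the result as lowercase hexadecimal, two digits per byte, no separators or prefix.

575641d0c567cea5

C1 ⊕ C2 = (M1 ⊕ K) ⊕ (M2 ⊕ K) = M1 ⊕ M2 — the shared key cancels under XOR.
187 xor 236 =  87
 82 xor   4 =  86
254 xor 191 =  65
 42 xor 250 = 208
232 xor  45 = 197
164 xor 195 = 103
206 xor   0 = 206
 38 xor 131 = 165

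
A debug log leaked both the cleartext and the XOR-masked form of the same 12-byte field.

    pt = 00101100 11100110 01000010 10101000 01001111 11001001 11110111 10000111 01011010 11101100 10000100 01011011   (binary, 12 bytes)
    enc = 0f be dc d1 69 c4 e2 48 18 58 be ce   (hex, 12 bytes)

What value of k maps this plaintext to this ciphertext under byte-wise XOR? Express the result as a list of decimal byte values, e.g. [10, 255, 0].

[35, 88, 158, 121, 38, 13, 21, 207, 66, 180, 58, 149]

Since enc = pt ⊕ k, XORing both sides with pt gives k = pt ⊕ enc.
00101100 ⊕ 00001111 = 00100011
11100110 ⊕ 10111110 = 01011000
01000010 ⊕ 11011100 = 10011110
10101000 ⊕ 11010001 = 01111001
01001111 ⊕ 01101001 = 00100110
11001001 ⊕ 11000100 = 00001101
11110111 ⊕ 11100010 = 00010101
10000111 ⊕ 01001000 = 11001111
01011010 ⊕ 00011000 = 01000010
11101100 ⊕ 01011000 = 10110100
10000100 ⊕ 10111110 = 00111010
01011011 ⊕ 11001110 = 10010101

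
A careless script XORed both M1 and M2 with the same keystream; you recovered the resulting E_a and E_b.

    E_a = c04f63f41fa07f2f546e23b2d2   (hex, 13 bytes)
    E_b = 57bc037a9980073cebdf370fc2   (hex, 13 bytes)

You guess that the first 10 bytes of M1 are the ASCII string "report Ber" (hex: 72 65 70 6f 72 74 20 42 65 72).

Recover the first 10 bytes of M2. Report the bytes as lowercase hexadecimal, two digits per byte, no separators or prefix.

First, E_a ⊕ E_b = (M1 ⊕ K) ⊕ (M2 ⊕ K) = M1 ⊕ M2, so the key drops out. Then M2 = (M1 ⊕ M2) ⊕ M1 over the first 10 bytes.
byte 0: (c0 ⊕ 57) ⊕ 72 = 97 ⊕ 72 = e5
byte 1: (4f ⊕ bc) ⊕ 65 = f3 ⊕ 65 = 96
byte 2: (63 ⊕ 03) ⊕ 70 = 60 ⊕ 70 = 10
byte 3: (f4 ⊕ 7a) ⊕ 6f = 8e ⊕ 6f = e1
byte 4: (1f ⊕ 99) ⊕ 72 = 86 ⊕ 72 = f4
byte 5: (a0 ⊕ 80) ⊕ 74 = 20 ⊕ 74 = 54
byte 6: (7f ⊕ 07) ⊕ 20 = 78 ⊕ 20 = 58
byte 7: (2f ⊕ 3c) ⊕ 42 = 13 ⊕ 42 = 51
byte 8: (54 ⊕ eb) ⊕ 65 = bf ⊕ 65 = da
byte 9: (6e ⊕ df) ⊕ 72 = b1 ⊕ 72 = c3

e59610e1f4545851dac3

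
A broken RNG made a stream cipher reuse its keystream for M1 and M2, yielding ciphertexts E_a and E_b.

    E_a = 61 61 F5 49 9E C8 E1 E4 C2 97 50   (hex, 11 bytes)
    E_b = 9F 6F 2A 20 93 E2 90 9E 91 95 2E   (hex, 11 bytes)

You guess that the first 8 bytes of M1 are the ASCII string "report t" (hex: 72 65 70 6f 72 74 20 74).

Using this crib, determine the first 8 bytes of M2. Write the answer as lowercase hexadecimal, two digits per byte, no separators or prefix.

First, E_a ⊕ E_b = (M1 ⊕ K) ⊕ (M2 ⊕ K) = M1 ⊕ M2, so the key drops out. Then M2 = (M1 ⊕ M2) ⊕ M1 over the first 8 bytes.
byte 0: (61 xor 9f) xor 72 = fe xor 72 = 8c
byte 1: (61 xor 6f) xor 65 = 0e xor 65 = 6b
byte 2: (f5 xor 2a) xor 70 = df xor 70 = af
byte 3: (49 xor 20) xor 6f = 69 xor 6f = 06
byte 4: (9e xor 93) xor 72 = 0d xor 72 = 7f
byte 5: (c8 xor e2) xor 74 = 2a xor 74 = 5e
byte 6: (e1 xor 90) xor 20 = 71 xor 20 = 51
byte 7: (e4 xor 9e) xor 74 = 7a xor 74 = 0e

8c6baf067f5e510e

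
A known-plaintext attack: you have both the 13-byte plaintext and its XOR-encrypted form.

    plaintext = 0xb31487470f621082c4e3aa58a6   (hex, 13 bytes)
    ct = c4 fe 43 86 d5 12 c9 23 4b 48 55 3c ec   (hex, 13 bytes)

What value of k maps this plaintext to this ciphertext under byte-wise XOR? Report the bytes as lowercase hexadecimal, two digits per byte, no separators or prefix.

77eac4c1da70d9a18fabff644a

Since ct = plaintext ⊕ k, XORing both sides with plaintext gives k = plaintext ⊕ ct.
b3 XOR c4 = 77
14 XOR fe = ea
87 XOR 43 = c4
47 XOR 86 = c1
0f XOR d5 = da
62 XOR 12 = 70
10 XOR c9 = d9
82 XOR 23 = a1
c4 XOR 4b = 8f
e3 XOR 48 = ab
aa XOR 55 = ff
58 XOR 3c = 64
a6 XOR ec = 4a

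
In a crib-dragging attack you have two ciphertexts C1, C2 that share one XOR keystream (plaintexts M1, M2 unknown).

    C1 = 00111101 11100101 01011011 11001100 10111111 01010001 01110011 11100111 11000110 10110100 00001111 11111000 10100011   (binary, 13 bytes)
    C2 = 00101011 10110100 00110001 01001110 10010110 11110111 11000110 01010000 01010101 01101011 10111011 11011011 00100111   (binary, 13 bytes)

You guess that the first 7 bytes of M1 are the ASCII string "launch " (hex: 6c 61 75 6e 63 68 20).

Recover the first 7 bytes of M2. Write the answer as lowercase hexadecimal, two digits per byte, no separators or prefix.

First, C1 ⊕ C2 = (M1 ⊕ K) ⊕ (M2 ⊕ K) = M1 ⊕ M2, so the key drops out. Then M2 = (M1 ⊕ M2) ⊕ M1 over the first 7 bytes.
byte 0: (3d XOR 2b) XOR 6c = 16 XOR 6c = 7a
byte 1: (e5 XOR b4) XOR 61 = 51 XOR 61 = 30
byte 2: (5b XOR 31) XOR 75 = 6a XOR 75 = 1f
byte 3: (cc XOR 4e) XOR 6e = 82 XOR 6e = ec
byte 4: (bf XOR 96) XOR 63 = 29 XOR 63 = 4a
byte 5: (51 XOR f7) XOR 68 = a6 XOR 68 = ce
byte 6: (73 XOR c6) XOR 20 = b5 XOR 20 = 95

7a301fec4ace95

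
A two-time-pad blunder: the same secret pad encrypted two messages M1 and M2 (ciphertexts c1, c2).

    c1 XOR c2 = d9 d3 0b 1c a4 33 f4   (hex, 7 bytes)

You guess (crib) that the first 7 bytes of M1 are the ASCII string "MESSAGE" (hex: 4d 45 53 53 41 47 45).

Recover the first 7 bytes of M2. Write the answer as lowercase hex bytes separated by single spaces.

Since c1 ⊕ c2 = M1 ⊕ M2, XORing with the guessed M1 bytes yields the corresponding M2 bytes: M2 = (c1 ⊕ c2) ⊕ M1.
byte 0: d9 ^ 4d = 94
byte 1: d3 ^ 45 = 96
byte 2: 0b ^ 53 = 58
byte 3: 1c ^ 53 = 4f
byte 4: a4 ^ 41 = e5
byte 5: 33 ^ 47 = 74
byte 6: f4 ^ 45 = b1

94 96 58 4f e5 74 b1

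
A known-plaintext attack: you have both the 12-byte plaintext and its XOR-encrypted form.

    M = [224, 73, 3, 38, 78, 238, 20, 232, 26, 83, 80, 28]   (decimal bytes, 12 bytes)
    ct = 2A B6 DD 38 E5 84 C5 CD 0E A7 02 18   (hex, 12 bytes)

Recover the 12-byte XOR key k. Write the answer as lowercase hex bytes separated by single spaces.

Since ct = M ⊕ k, XORing both sides with M gives k = M ⊕ ct.
e0 ⊕ 2a = ca
49 ⊕ b6 = ff
03 ⊕ dd = de
26 ⊕ 38 = 1e
4e ⊕ e5 = ab
ee ⊕ 84 = 6a
14 ⊕ c5 = d1
e8 ⊕ cd = 25
1a ⊕ 0e = 14
53 ⊕ a7 = f4
50 ⊕ 02 = 52
1c ⊕ 18 = 04

ca ff de 1e ab 6a d1 25 14 f4 52 04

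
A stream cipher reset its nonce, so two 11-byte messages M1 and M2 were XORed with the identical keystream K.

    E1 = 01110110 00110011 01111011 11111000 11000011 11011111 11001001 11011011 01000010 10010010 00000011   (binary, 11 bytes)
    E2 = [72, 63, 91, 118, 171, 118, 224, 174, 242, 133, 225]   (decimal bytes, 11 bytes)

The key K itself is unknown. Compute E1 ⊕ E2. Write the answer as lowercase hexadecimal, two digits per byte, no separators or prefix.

3e0c208e68a92975b017e2

E1 ⊕ E2 = (M1 ⊕ K) ⊕ (M2 ⊕ K) = M1 ⊕ M2 — the shared key cancels under XOR.
byte 0: 76 xor 48 = 3e
byte 1: 33 xor 3f = 0c
byte 2: 7b xor 5b = 20
byte 3: f8 xor 76 = 8e
byte 4: c3 xor ab = 68
byte 5: df xor 76 = a9
byte 6: c9 xor e0 = 29
byte 7: db xor ae = 75
byte 8: 42 xor f2 = b0
byte 9: 92 xor 85 = 17
byte 10: 03 xor e1 = e2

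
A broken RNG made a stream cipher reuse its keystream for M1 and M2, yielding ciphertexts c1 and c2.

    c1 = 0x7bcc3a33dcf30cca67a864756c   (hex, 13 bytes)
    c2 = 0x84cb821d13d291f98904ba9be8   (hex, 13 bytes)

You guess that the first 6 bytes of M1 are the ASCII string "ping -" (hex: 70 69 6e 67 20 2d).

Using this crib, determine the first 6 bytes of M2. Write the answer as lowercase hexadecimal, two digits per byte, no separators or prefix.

First, c1 ⊕ c2 = (M1 ⊕ K) ⊕ (M2 ⊕ K) = M1 ⊕ M2, so the key drops out. Then M2 = (M1 ⊕ M2) ⊕ M1 over the first 6 bytes.
byte 0: (7b xor 84) xor 70 = ff xor 70 = 8f
byte 1: (cc xor cb) xor 69 = 07 xor 69 = 6e
byte 2: (3a xor 82) xor 6e = b8 xor 6e = d6
byte 3: (33 xor 1d) xor 67 = 2e xor 67 = 49
byte 4: (dc xor 13) xor 20 = cf xor 20 = ef
byte 5: (f3 xor d2) xor 2d = 21 xor 2d = 0c

8f6ed649ef0c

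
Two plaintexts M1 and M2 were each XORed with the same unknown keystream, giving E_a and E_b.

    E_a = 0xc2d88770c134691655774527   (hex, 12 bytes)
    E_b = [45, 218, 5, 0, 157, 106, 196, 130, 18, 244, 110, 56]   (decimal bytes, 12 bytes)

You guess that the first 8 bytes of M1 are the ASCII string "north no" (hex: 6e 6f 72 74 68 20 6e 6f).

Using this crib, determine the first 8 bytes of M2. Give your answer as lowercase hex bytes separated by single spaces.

81 6d f0 04 34 7e c3 fb

First, E_a ⊕ E_b = (M1 ⊕ K) ⊕ (M2 ⊕ K) = M1 ⊕ M2, so the key drops out. Then M2 = (M1 ⊕ M2) ⊕ M1 over the first 8 bytes.
byte 0: (c2 xor 2d) xor 6e = ef xor 6e = 81
byte 1: (d8 xor da) xor 6f = 02 xor 6f = 6d
byte 2: (87 xor 05) xor 72 = 82 xor 72 = f0
byte 3: (70 xor 00) xor 74 = 70 xor 74 = 04
byte 4: (c1 xor 9d) xor 68 = 5c xor 68 = 34
byte 5: (34 xor 6a) xor 20 = 5e xor 20 = 7e
byte 6: (69 xor c4) xor 6e = ad xor 6e = c3
byte 7: (16 xor 82) xor 6f = 94 xor 6f = fb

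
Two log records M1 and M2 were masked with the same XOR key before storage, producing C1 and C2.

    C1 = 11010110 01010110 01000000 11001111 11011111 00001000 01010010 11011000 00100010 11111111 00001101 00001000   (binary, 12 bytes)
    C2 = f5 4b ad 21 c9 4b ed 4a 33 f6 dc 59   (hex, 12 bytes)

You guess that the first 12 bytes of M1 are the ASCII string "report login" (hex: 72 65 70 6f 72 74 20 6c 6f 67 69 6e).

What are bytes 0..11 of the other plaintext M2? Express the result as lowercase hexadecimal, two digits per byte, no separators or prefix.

First, C1 ⊕ C2 = (M1 ⊕ K) ⊕ (M2 ⊕ K) = M1 ⊕ M2, so the key drops out. Then M2 = (M1 ⊕ M2) ⊕ M1 over the first 12 bytes.
byte 0: (d6 ^ f5) ^ 72 = 23 ^ 72 = 51
byte 1: (56 ^ 4b) ^ 65 = 1d ^ 65 = 78
byte 2: (40 ^ ad) ^ 70 = ed ^ 70 = 9d
byte 3: (cf ^ 21) ^ 6f = ee ^ 6f = 81
byte 4: (df ^ c9) ^ 72 = 16 ^ 72 = 64
byte 5: (08 ^ 4b) ^ 74 = 43 ^ 74 = 37
byte 6: (52 ^ ed) ^ 20 = bf ^ 20 = 9f
byte 7: (d8 ^ 4a) ^ 6c = 92 ^ 6c = fe
byte 8: (22 ^ 33) ^ 6f = 11 ^ 6f = 7e
byte 9: (ff ^ f6) ^ 67 = 09 ^ 67 = 6e
byte 10: (0d ^ dc) ^ 69 = d1 ^ 69 = b8
byte 11: (08 ^ 59) ^ 6e = 51 ^ 6e = 3f

51789d8164379ffe7e6eb83f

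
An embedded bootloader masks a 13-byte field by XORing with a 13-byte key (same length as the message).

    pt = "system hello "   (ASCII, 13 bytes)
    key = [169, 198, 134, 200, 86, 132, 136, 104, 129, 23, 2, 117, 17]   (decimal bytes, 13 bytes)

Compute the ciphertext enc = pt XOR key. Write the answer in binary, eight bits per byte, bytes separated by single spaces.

XOR is its own inverse, so applying the key byte-wise gives the result directly.
115 ^ 169 = 218
121 ^ 198 = 191
115 ^ 134 = 245
116 ^ 200 = 188
101 ^  86 =  51
109 ^ 132 = 233
 32 ^ 136 = 168
104 ^ 104 =   0
101 ^ 129 = 228
108 ^  23 = 123
108 ^   2 = 110
111 ^ 117 =  26
 32 ^  17 =  49

11011010 10111111 11110101 10111100 00110011 11101001 10101000 00000000 11100100 01111011 01101110 00011010 00110001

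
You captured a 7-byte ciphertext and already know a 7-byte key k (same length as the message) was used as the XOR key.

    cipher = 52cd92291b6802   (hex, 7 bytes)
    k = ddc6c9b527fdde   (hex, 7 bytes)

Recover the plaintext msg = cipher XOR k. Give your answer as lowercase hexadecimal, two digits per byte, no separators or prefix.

8f0b5b9c3c95dc

XOR is its own inverse, so applying the key byte-wise gives the result directly.
byte 0: 52 XOR dd = 8f
byte 1: cd XOR c6 = 0b
byte 2: 92 XOR c9 = 5b
byte 3: 29 XOR b5 = 9c
byte 4: 1b XOR 27 = 3c
byte 5: 68 XOR fd = 95
byte 6: 02 XOR de = dc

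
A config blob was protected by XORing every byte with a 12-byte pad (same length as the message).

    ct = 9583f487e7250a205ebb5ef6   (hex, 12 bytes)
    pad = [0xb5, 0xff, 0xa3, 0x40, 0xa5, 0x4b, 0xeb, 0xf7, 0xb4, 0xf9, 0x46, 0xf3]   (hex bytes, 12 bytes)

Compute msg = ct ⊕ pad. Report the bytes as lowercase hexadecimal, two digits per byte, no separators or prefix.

byte 0: 95 XOR b5 = 20
byte 1: 83 XOR ff = 7c
byte 2: f4 XOR a3 = 57
byte 3: 87 XOR 40 = c7
byte 4: e7 XOR a5 = 42
byte 5: 25 XOR 4b = 6e
byte 6: 0a XOR eb = e1
byte 7: 20 XOR f7 = d7
byte 8: 5e XOR b4 = ea
byte 9: bb XOR f9 = 42
byte 10: 5e XOR 46 = 18
byte 11: f6 XOR f3 = 05

207c57c7426ee1d7ea421805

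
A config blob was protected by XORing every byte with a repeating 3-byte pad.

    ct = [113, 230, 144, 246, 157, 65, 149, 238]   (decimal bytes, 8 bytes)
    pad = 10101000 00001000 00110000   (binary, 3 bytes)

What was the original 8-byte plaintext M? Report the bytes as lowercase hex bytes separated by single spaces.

The 3-byte key repeats, so the effective keystream is a8 08 30 a8 08 30 a8 08.
byte 0: 71 xor a8 = d9
byte 1: e6 xor 08 = ee
byte 2: 90 xor 30 = a0
byte 3: f6 xor a8 = 5e
byte 4: 9d xor 08 = 95
byte 5: 41 xor 30 = 71
byte 6: 95 xor a8 = 3d
byte 7: ee xor 08 = e6

d9 ee a0 5e 95 71 3d e6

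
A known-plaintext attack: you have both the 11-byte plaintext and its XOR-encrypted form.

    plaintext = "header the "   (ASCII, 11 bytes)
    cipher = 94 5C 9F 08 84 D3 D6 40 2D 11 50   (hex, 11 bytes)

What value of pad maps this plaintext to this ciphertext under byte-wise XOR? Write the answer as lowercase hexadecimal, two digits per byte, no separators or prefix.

fc39fe6ce1a1f634457470

Since cipher = plaintext ⊕ pad, XORing both sides with plaintext gives pad = plaintext ⊕ cipher.
byte 0: 68 ^ 94 = fc
byte 1: 65 ^ 5c = 39
byte 2: 61 ^ 9f = fe
byte 3: 64 ^ 08 = 6c
byte 4: 65 ^ 84 = e1
byte 5: 72 ^ d3 = a1
byte 6: 20 ^ d6 = f6
byte 7: 74 ^ 40 = 34
byte 8: 68 ^ 2d = 45
byte 9: 65 ^ 11 = 74
byte 10: 20 ^ 50 = 70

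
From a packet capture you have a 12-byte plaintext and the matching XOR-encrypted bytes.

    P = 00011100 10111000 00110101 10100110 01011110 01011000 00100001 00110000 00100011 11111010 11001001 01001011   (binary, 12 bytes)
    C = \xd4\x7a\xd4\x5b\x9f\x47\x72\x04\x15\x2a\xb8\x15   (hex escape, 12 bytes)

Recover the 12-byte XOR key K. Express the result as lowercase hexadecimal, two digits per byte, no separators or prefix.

c8c2e1fdc11f533436d0715e

Since C = P ⊕ K, XORing both sides with P gives K = P ⊕ C.
1c ⊕ d4 = c8
b8 ⊕ 7a = c2
35 ⊕ d4 = e1
a6 ⊕ 5b = fd
5e ⊕ 9f = c1
58 ⊕ 47 = 1f
21 ⊕ 72 = 53
30 ⊕ 04 = 34
23 ⊕ 15 = 36
fa ⊕ 2a = d0
c9 ⊕ b8 = 71
4b ⊕ 15 = 5e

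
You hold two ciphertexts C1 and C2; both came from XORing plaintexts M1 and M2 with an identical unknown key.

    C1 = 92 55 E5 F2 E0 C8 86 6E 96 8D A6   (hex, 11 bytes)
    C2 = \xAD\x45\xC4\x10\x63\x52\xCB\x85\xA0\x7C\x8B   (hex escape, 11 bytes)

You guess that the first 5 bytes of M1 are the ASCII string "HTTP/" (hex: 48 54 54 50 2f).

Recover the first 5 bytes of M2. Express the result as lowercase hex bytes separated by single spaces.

77 44 75 b2 ac

First, C1 ⊕ C2 = (M1 ⊕ K) ⊕ (M2 ⊕ K) = M1 ⊕ M2, so the key drops out. Then M2 = (M1 ⊕ M2) ⊕ M1 over the first 5 bytes.
byte 0: (92 xor ad) xor 48 = 3f xor 48 = 77
byte 1: (55 xor 45) xor 54 = 10 xor 54 = 44
byte 2: (e5 xor c4) xor 54 = 21 xor 54 = 75
byte 3: (f2 xor 10) xor 50 = e2 xor 50 = b2
byte 4: (e0 xor 63) xor 2f = 83 xor 2f = ac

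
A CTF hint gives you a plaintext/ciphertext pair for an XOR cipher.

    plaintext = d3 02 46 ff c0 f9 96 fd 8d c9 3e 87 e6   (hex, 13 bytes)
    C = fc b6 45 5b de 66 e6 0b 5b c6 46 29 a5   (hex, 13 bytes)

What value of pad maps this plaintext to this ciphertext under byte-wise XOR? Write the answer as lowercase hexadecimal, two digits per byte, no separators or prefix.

Since C = plaintext ⊕ pad, XORing both sides with plaintext gives pad = plaintext ⊕ C.
byte 0: 11010011 xor 11111100 = 00101111
byte 1: 00000010 xor 10110110 = 10110100
byte 2: 01000110 xor 01000101 = 00000011
byte 3: 11111111 xor 01011011 = 10100100
byte 4: 11000000 xor 11011110 = 00011110
byte 5: 11111001 xor 01100110 = 10011111
byte 6: 10010110 xor 11100110 = 01110000
byte 7: 11111101 xor 00001011 = 11110110
byte 8: 10001101 xor 01011011 = 11010110
byte 9: 11001001 xor 11000110 = 00001111
byte 10: 00111110 xor 01000110 = 01111000
byte 11: 10000111 xor 00101001 = 10101110
byte 12: 11100110 xor 10100101 = 01000011

2fb403a41e9f70f6d60f78ae43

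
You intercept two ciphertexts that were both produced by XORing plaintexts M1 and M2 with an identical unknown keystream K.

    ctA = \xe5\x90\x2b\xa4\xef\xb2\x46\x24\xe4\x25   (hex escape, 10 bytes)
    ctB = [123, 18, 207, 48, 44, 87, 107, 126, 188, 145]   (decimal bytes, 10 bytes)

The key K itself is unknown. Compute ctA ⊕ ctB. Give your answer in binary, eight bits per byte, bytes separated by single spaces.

ctA ⊕ ctB = (M1 ⊕ K) ⊕ (M2 ⊕ K) = M1 ⊕ M2 — the shared key cancels under XOR.
229 ⊕ 123 = 158
144 ⊕  18 = 130
 43 ⊕ 207 = 228
164 ⊕  48 = 148
239 ⊕  44 = 195
178 ⊕  87 = 229
 70 ⊕ 107 =  45
 36 ⊕ 126 =  90
228 ⊕ 188 =  88
 37 ⊕ 145 = 180

10011110 10000010 11100100 10010100 11000011 11100101 00101101 01011010 01011000 10110100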